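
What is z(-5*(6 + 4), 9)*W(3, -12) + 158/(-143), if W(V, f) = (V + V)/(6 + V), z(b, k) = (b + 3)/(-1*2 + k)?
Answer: -16760/3003 ≈ -5.5811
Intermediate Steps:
z(b, k) = (3 + b)/(-2 + k)
W(V, f) = 2*V/(6 + V) (W(V, f) = (2*V)/(6 + V) = 2*V/(6 + V))
z(-5*(6 + 4), 9)*W(3, -12) + 158/(-143) = ((3 - 5*(6 + 4))/(-2 + 9))*(2*3/(6 + 3)) + 158/(-143) = ((3 - 5*10)/7)*(2*3/9) + 158*(-1/143) = ((3 - 50)/7)*(2*3*(⅑)) - 158/143 = ((⅐)*(-47))*(⅔) - 158/143 = -47/7*⅔ - 158/143 = -94/21 - 158/143 = -16760/3003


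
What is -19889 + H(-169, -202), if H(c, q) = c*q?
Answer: 14249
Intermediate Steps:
-19889 + H(-169, -202) = -19889 - 169*(-202) = -19889 + 34138 = 14249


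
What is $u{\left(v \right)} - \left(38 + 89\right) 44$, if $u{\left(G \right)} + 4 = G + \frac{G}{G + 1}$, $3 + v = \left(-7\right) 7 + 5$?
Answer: $- \frac{259347}{46} \approx -5638.0$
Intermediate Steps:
$v = -47$ ($v = -3 + \left(\left(-7\right) 7 + 5\right) = -3 + \left(-49 + 5\right) = -3 - 44 = -47$)
$u{\left(G \right)} = -4 + G + \frac{G}{1 + G}$ ($u{\left(G \right)} = -4 + \left(G + \frac{G}{G + 1}\right) = -4 + \left(G + \frac{G}{1 + G}\right) = -4 + G + \frac{G}{1 + G}$)
$u{\left(v \right)} - \left(38 + 89\right) 44 = \frac{-4 + \left(-47\right)^{2} - -94}{1 - 47} - \left(38 + 89\right) 44 = \frac{-4 + 2209 + 94}{-46} - 127 \cdot 44 = \left(- \frac{1}{46}\right) 2299 - 5588 = - \frac{2299}{46} - 5588 = - \frac{259347}{46}$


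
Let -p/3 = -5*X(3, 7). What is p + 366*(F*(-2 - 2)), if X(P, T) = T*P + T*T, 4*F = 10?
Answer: -2610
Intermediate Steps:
F = 5/2 (F = (¼)*10 = 5/2 ≈ 2.5000)
X(P, T) = T² + P*T (X(P, T) = P*T + T² = T² + P*T)
p = 1050 (p = -(-15)*7*(3 + 7) = -(-15)*7*10 = -(-15)*70 = -3*(-350) = 1050)
p + 366*(F*(-2 - 2)) = 1050 + 366*(5*(-2 - 2)/2) = 1050 + 366*((5/2)*(-4)) = 1050 + 366*(-10) = 1050 - 3660 = -2610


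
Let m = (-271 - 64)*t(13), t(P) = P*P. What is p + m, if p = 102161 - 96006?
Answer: -50460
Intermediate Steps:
t(P) = P**2
m = -56615 (m = (-271 - 64)*13**2 = -335*169 = -56615)
p = 6155
p + m = 6155 - 56615 = -50460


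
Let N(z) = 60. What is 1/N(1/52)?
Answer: 1/60 ≈ 0.016667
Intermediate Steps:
1/N(1/52) = 1/60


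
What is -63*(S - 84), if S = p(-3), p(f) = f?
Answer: 5481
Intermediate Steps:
S = -3
-63*(S - 84) = -63*(-3 - 84) = -63*(-87) = 5481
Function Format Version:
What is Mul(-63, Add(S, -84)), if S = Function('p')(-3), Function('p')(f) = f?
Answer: 5481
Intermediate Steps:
S = -3
Mul(-63, Add(S, -84)) = Mul(-63, Add(-3, -84)) = Mul(-63, -87) = 5481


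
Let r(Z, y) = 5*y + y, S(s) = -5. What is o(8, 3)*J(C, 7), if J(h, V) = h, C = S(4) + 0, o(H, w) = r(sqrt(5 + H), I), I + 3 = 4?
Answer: -30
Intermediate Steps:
I = 1 (I = -3 + 4 = 1)
r(Z, y) = 6*y
o(H, w) = 6 (o(H, w) = 6*1 = 6)
C = -5 (C = -5 + 0 = -5)
o(8, 3)*J(C, 7) = 6*(-5) = -30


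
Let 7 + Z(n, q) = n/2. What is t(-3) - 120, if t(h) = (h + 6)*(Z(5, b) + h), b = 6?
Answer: -285/2 ≈ -142.50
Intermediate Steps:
Z(n, q) = -7 + n/2
t(h) = (6 + h)*(-9/2 + h) (t(h) = (h + 6)*((-7 + (½)*5) + h) = (6 + h)*((-7 + 5/2) + h) = (6 + h)*(-9/2 + h))
t(-3) - 120 = (-27 + (-3)² + (3/2)*(-3)) - 120 = (-27 + 9 - 9/2) - 120 = -45/2 - 120 = -285/2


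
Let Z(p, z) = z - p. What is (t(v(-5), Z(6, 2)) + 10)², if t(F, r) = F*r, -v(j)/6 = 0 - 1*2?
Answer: 1444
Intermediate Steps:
v(j) = 12 (v(j) = -6*(0 - 1*2) = -6*(0 - 2) = -6*(-2) = 12)
(t(v(-5), Z(6, 2)) + 10)² = (12*(2 - 1*6) + 10)² = (12*(2 - 6) + 10)² = (12*(-4) + 10)² = (-48 + 10)² = (-38)² = 1444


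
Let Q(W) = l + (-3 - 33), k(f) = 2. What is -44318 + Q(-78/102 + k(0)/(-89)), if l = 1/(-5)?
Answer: -221771/5 ≈ -44354.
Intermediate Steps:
l = -1/5 ≈ -0.20000
Q(W) = -181/5 (Q(W) = -1/5 + (-3 - 33) = -1/5 - 36 = -181/5)
-44318 + Q(-78/102 + k(0)/(-89)) = -44318 - 181/5 = -221771/5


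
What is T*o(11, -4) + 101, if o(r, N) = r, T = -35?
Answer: -284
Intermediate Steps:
T*o(11, -4) + 101 = -35*11 + 101 = -385 + 101 = -284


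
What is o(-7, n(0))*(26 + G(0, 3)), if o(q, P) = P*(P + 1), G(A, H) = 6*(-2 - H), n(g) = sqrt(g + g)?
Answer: 0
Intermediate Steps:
n(g) = sqrt(2)*sqrt(g) (n(g) = sqrt(2*g) = sqrt(2)*sqrt(g))
G(A, H) = -12 - 6*H
o(q, P) = P*(1 + P)
o(-7, n(0))*(26 + G(0, 3)) = ((sqrt(2)*sqrt(0))*(1 + sqrt(2)*sqrt(0)))*(26 + (-12 - 6*3)) = ((sqrt(2)*0)*(1 + sqrt(2)*0))*(26 + (-12 - 18)) = (0*(1 + 0))*(26 - 30) = (0*1)*(-4) = 0*(-4) = 0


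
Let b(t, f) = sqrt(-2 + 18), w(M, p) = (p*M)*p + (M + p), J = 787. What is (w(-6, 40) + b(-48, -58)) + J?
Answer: -8775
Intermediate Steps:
w(M, p) = M + p + M*p**2 (w(M, p) = (M*p)*p + (M + p) = M*p**2 + (M + p) = M + p + M*p**2)
b(t, f) = 4 (b(t, f) = sqrt(16) = 4)
(w(-6, 40) + b(-48, -58)) + J = ((-6 + 40 - 6*40**2) + 4) + 787 = ((-6 + 40 - 6*1600) + 4) + 787 = ((-6 + 40 - 9600) + 4) + 787 = (-9566 + 4) + 787 = -9562 + 787 = -8775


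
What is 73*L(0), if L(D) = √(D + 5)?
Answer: 73*√5 ≈ 163.23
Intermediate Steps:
L(D) = √(5 + D)
73*L(0) = 73*√(5 + 0) = 73*√5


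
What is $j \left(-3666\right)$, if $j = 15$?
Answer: $-54990$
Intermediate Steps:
$j \left(-3666\right) = 15 \left(-3666\right) = -54990$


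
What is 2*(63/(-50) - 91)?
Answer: -4613/25 ≈ -184.52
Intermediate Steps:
2*(63/(-50) - 91) = 2*(63*(-1/50) - 91) = 2*(-63/50 - 91) = 2*(-4613/50) = -4613/25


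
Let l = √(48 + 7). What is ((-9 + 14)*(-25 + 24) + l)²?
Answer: (-5 + √55)² ≈ 5.8380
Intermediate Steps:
l = √55 ≈ 7.4162
((-9 + 14)*(-25 + 24) + l)² = ((-9 + 14)*(-25 + 24) + √55)² = (5*(-1) + √55)² = (-5 + √55)²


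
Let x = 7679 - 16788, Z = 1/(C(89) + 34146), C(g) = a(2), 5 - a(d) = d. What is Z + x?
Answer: -311063240/34149 ≈ -9109.0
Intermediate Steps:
a(d) = 5 - d
C(g) = 3 (C(g) = 5 - 1*2 = 5 - 2 = 3)
Z = 1/34149 (Z = 1/(3 + 34146) = 1/34149 ≈ 2.9283e-5)
x = -9109
Z + x = 1/34149 - 9109 = -311063240/34149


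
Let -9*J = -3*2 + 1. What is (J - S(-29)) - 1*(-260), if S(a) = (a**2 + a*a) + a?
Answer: -12532/9 ≈ -1392.4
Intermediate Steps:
J = 5/9 (J = -(-3*2 + 1)/9 = -(-6 + 1)/9 = -1/9*(-5) = 5/9 ≈ 0.55556)
S(a) = a + 2*a**2 (S(a) = (a**2 + a**2) + a = 2*a**2 + a = a + 2*a**2)
(J - S(-29)) - 1*(-260) = (5/9 - (-29)*(1 + 2*(-29))) - 1*(-260) = (5/9 - (-29)*(1 - 58)) + 260 = (5/9 - (-29)*(-57)) + 260 = (5/9 - 1*1653) + 260 = (5/9 - 1653) + 260 = -14872/9 + 260 = -12532/9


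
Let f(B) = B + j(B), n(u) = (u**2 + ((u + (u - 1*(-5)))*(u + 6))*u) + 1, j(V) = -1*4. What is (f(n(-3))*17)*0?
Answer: 0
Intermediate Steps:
j(V) = -4
n(u) = 1 + u**2 + u*(5 + 2*u)*(6 + u) (n(u) = (u**2 + ((u + (u + 5))*(6 + u))*u) + 1 = (u**2 + ((u + (5 + u))*(6 + u))*u) + 1 = (u**2 + ((5 + 2*u)*(6 + u))*u) + 1 = (u**2 + u*(5 + 2*u)*(6 + u)) + 1 = 1 + u**2 + u*(5 + 2*u)*(6 + u))
f(B) = -4 + B (f(B) = B - 4 = -4 + B)
(f(n(-3))*17)*0 = ((-4 + (1 + 2*(-3)**3 + 18*(-3)**2 + 30*(-3)))*17)*0 = ((-4 + (1 + 2*(-27) + 18*9 - 90))*17)*0 = ((-4 + (1 - 54 + 162 - 90))*17)*0 = ((-4 + 19)*17)*0 = (15*17)*0 = 255*0 = 0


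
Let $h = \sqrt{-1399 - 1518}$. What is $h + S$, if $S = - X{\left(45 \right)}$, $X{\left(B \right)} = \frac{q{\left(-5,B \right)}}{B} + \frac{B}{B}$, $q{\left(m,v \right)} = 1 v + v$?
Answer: $-3 + i \sqrt{2917} \approx -3.0 + 54.009 i$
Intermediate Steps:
$q{\left(m,v \right)} = 2 v$ ($q{\left(m,v \right)} = v + v = 2 v$)
$X{\left(B \right)} = 3$ ($X{\left(B \right)} = \frac{2 B}{B} + \frac{B}{B} = 2 + 1 = 3$)
$S = -3$ ($S = \left(-1\right) 3 = -3$)
$h = i \sqrt{2917}$ ($h = \sqrt{-2917} = i \sqrt{2917} \approx 54.009 i$)
$h + S = i \sqrt{2917} - 3 = -3 + i \sqrt{2917}$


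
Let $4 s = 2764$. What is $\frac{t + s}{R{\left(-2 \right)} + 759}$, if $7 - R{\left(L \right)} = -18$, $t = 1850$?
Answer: $\frac{363}{112} \approx 3.2411$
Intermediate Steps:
$s = 691$ ($s = \frac{1}{4} \cdot 2764 = 691$)
$R{\left(L \right)} = 25$ ($R{\left(L \right)} = 7 - -18 = 7 + 18 = 25$)
$\frac{t + s}{R{\left(-2 \right)} + 759} = \frac{1850 + 691}{25 + 759} = \frac{2541}{784} = 2541 \cdot \frac{1}{784} = \frac{363}{112}$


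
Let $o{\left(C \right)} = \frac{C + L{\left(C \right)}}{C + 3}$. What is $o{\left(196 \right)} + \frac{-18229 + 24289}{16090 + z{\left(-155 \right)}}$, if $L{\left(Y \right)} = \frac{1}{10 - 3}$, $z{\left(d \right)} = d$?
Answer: $\frac{6064067}{4439491} \approx 1.3659$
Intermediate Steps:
$L{\left(Y \right)} = \frac{1}{7}$
$o{\left(C \right)} = \frac{\frac{1}{7} + C}{3 + C}$ ($o{\left(C \right)} = \frac{C + \frac{1}{7}}{C + 3} = \frac{\frac{1}{7} + C}{3 + C}$)
$o{\left(196 \right)} + \frac{-18229 + 24289}{16090 + z{\left(-155 \right)}} = \frac{\frac{1}{7} + 196}{3 + 196} + \frac{-18229 + 24289}{16090 - 155} = \frac{1}{199} \cdot \frac{1373}{7} + \frac{6060}{15935} = \frac{1}{199} \cdot \frac{1373}{7} + 6060 \cdot \frac{1}{15935} = \frac{1373}{1393} + \frac{1212}{3187} = \frac{6064067}{4439491}$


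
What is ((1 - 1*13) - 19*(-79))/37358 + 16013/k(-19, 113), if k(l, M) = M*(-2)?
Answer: -149469285/2110727 ≈ -70.814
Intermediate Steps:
k(l, M) = -2*M
((1 - 1*13) - 19*(-79))/37358 + 16013/k(-19, 113) = ((1 - 1*13) - 19*(-79))/37358 + 16013/((-2*113)) = ((1 - 13) + 1501)*(1/37358) + 16013/(-226) = (-12 + 1501)*(1/37358) + 16013*(-1/226) = 1489*(1/37358) - 16013/226 = 1489/37358 - 16013/226 = -149469285/2110727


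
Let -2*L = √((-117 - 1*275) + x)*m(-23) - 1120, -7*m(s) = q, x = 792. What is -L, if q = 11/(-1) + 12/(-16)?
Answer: -7605/14 ≈ -543.21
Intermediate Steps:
q = -47/4 (q = 11*(-1) + 12*(-1/16) = -11 - ¾ = -47/4 ≈ -11.750)
m(s) = 47/28 (m(s) = -⅐*(-47/4) = 47/28)
L = 7605/14 (L = -(√((-117 - 1*275) + 792)*(47/28) - 1120)/2 = -(√((-117 - 275) + 792)*(47/28) - 1120)/2 = -(√(-392 + 792)*(47/28) - 1120)/2 = -(√400*(47/28) - 1120)/2 = -(20*(47/28) - 1120)/2 = -(235/7 - 1120)/2 = -½*(-7605/7) = 7605/14 ≈ 543.21)
-L = -1*7605/14 = -7605/14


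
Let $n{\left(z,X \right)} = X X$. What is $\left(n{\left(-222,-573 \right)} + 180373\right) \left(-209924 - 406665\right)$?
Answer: $-313660057478$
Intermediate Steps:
$n{\left(z,X \right)} = X^{2}$
$\left(n{\left(-222,-573 \right)} + 180373\right) \left(-209924 - 406665\right) = \left(\left(-573\right)^{2} + 180373\right) \left(-209924 - 406665\right) = \left(328329 + 180373\right) \left(-616589\right) = 508702 \left(-616589\right) = -313660057478$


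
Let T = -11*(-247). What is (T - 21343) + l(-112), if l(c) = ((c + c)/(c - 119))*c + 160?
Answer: -612962/33 ≈ -18575.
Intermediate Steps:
T = 2717
l(c) = 160 + 2*c**2/(-119 + c) (l(c) = ((2*c)/(-119 + c))*c + 160 = (2*c/(-119 + c))*c + 160 = 2*c**2/(-119 + c) + 160 = 160 + 2*c**2/(-119 + c))
(T - 21343) + l(-112) = (2717 - 21343) + 2*(-9520 + (-112)**2 + 80*(-112))/(-119 - 112) = -18626 + 2*(-9520 + 12544 - 8960)/(-231) = -18626 + 2*(-1/231)*(-5936) = -18626 + 1696/33 = -612962/33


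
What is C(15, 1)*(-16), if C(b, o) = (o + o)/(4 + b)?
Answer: -32/19 ≈ -1.6842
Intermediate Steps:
C(b, o) = 2*o/(4 + b) (C(b, o) = (2*o)/(4 + b) = 2*o/(4 + b))
C(15, 1)*(-16) = (2*1/(4 + 15))*(-16) = (2*1/19)*(-16) = (2*1*(1/19))*(-16) = (2/19)*(-16) = -32/19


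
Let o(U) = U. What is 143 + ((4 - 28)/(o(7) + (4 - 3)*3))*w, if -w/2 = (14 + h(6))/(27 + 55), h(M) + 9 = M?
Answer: 29447/205 ≈ 143.64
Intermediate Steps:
h(M) = -9 + M
w = -11/41 (w = -2*(14 + (-9 + 6))/(27 + 55) = -2*(14 - 3)/82 = -22/82 = -2*11/82 = -11/41 ≈ -0.26829)
143 + ((4 - 28)/(o(7) + (4 - 3)*3))*w = 143 + ((4 - 28)/(7 + (4 - 3)*3))*(-11/41) = 143 - 24/(7 + 1*3)*(-11/41) = 143 - 24/(7 + 3)*(-11/41) = 143 - 24/10*(-11/41) = 143 - 24*⅒*(-11/41) = 143 - 12/5*(-11/41) = 143 + 132/205 = 29447/205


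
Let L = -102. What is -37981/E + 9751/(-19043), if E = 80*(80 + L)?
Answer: 706110423/33515680 ≈ 21.068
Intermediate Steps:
E = -1760 (E = 80*(80 - 102) = 80*(-22) = -1760)
-37981/E + 9751/(-19043) = -37981/(-1760) + 9751/(-19043) = -37981*(-1/1760) + 9751*(-1/19043) = 37981/1760 - 9751/19043 = 706110423/33515680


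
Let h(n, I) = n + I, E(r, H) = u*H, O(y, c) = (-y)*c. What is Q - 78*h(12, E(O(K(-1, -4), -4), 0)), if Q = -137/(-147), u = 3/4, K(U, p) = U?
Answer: -137455/147 ≈ -935.07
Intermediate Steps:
u = ¾ (u = 3*(¼) = ¾ ≈ 0.75000)
O(y, c) = -c*y
E(r, H) = 3*H/4
Q = 137/147 (Q = -137*(-1/147) = 137/147 ≈ 0.93197)
h(n, I) = I + n
Q - 78*h(12, E(O(K(-1, -4), -4), 0)) = 137/147 - 78*((¾)*0 + 12) = 137/147 - 78*(0 + 12) = 137/147 - 78*12 = 137/147 - 936 = -137455/147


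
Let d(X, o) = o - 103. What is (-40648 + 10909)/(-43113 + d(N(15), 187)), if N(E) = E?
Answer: 9913/14343 ≈ 0.69114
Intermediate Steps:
d(X, o) = -103 + o
(-40648 + 10909)/(-43113 + d(N(15), 187)) = (-40648 + 10909)/(-43113 + (-103 + 187)) = -29739/(-43113 + 84) = -29739/(-43029) = -29739*(-1/43029) = 9913/14343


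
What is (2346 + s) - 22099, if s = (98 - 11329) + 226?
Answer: -30758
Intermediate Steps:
s = -11005 (s = -11231 + 226 = -11005)
(2346 + s) - 22099 = (2346 - 11005) - 22099 = -8659 - 22099 = -30758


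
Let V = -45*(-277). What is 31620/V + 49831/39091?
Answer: 123813389/32484621 ≈ 3.8114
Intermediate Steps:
V = 12465
31620/V + 49831/39091 = 31620/12465 + 49831/39091 = 31620*(1/12465) + 49831*(1/39091) = 2108/831 + 49831/39091 = 123813389/32484621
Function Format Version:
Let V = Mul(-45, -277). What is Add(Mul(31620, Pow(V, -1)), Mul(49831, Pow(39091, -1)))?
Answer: Rational(123813389, 32484621) ≈ 3.8114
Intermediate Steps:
V = 12465
Add(Mul(31620, Pow(V, -1)), Mul(49831, Pow(39091, -1))) = Add(Mul(31620, Pow(12465, -1)), Mul(49831, Pow(39091, -1))) = Add(Mul(31620, Rational(1, 12465)), Mul(49831, Rational(1, 39091))) = Add(Rational(2108, 831), Rational(49831, 39091)) = Rational(123813389, 32484621)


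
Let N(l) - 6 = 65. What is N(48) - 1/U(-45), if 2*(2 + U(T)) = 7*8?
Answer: 1845/26 ≈ 70.962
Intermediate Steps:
N(l) = 71 (N(l) = 6 + 65 = 71)
U(T) = 26 (U(T) = -2 + (7*8)/2 = -2 + (1/2)*56 = -2 + 28 = 26)
N(48) - 1/U(-45) = 71 - 1/26 = 1845/26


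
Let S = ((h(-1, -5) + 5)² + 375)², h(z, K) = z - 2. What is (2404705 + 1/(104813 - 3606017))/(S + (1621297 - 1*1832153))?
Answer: -8419362764819/235333426860 ≈ -35.776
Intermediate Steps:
h(z, K) = -2 + z
S = 143641 (S = (((-2 - 1) + 5)² + 375)² = ((-3 + 5)² + 375)² = (2² + 375)² = (4 + 375)² = 379² = 143641)
(2404705 + 1/(104813 - 3606017))/(S + (1621297 - 1*1832153)) = (2404705 + 1/(104813 - 3606017))/(143641 + (1621297 - 1*1832153)) = (2404705 + 1/(-3501204))/(143641 + (1621297 - 1832153)) = (2404705 - 1/3501204)/(143641 - 210856) = (8419362764819/3501204)/(-67215) = (8419362764819/3501204)*(-1/67215) = -8419362764819/235333426860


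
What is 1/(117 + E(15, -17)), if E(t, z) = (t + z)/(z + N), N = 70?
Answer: 53/6199 ≈ 0.0085498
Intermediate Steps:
E(t, z) = (t + z)/(70 + z) (E(t, z) = (t + z)/(z + 70) = (t + z)/(70 + z))
1/(117 + E(15, -17)) = 1/(117 + (15 - 17)/(70 - 17)) = 1/(117 - 2/53) = 1/(6199/53) = 53/6199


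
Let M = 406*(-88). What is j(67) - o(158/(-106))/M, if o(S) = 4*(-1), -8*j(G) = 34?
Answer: -18981/4466 ≈ -4.2501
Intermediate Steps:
M = -35728
j(G) = -17/4 (j(G) = -⅛*34 = -17/4)
o(S) = -4
j(67) - o(158/(-106))/M = -17/4 - (-4)/(-35728) = -17/4 - (-4)*(-1)/35728 = -17/4 - 1*1/8932 = -17/4 - 1/8932 = -18981/4466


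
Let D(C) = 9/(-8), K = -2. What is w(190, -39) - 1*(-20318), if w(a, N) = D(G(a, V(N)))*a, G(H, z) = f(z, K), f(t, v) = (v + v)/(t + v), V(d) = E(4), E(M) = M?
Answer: 80417/4 ≈ 20104.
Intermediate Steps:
V(d) = 4
f(t, v) = 2*v/(t + v) (f(t, v) = (2*v)/(t + v) = 2*v/(t + v))
G(H, z) = -4/(-2 + z) (G(H, z) = 2*(-2)/(z - 2) = 2*(-2)/(-2 + z) = -4/(-2 + z))
D(C) = -9/8 (D(C) = 9*(-⅛) = -9/8)
w(a, N) = -9*a/8
w(190, -39) - 1*(-20318) = -9/8*190 - 1*(-20318) = -855/4 + 20318 = 80417/4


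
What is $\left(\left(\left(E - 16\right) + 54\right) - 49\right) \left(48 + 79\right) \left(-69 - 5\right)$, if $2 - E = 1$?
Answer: $93980$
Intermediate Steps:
$E = 1$ ($E = 2 - 1 = 1$)
$\left(\left(\left(E - 16\right) + 54\right) - 49\right) \left(48 + 79\right) \left(-69 - 5\right) = \left(\left(\left(1 - 16\right) + 54\right) - 49\right) \left(48 + 79\right) \left(-69 - 5\right) = \left(\left(-15 + 54\right) - 49\right) 127 \left(-74\right) = \left(39 - 49\right) \left(-9398\right) = \left(-10\right) \left(-9398\right) = 93980$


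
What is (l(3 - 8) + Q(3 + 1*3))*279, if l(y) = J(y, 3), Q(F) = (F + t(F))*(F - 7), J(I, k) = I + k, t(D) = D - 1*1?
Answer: -3627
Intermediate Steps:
t(D) = -1 + D (t(D) = D - 1 = -1 + D)
Q(F) = (-1 + 2*F)*(-7 + F) (Q(F) = (F + (-1 + F))*(F - 7) = (-1 + 2*F)*(-7 + F))
l(y) = 3 + y (l(y) = y + 3 = 3 + y)
(l(3 - 8) + Q(3 + 1*3))*279 = ((3 + (3 - 8)) + (7 - 15*(3 + 1*3) + 2*(3 + 1*3)²))*279 = ((3 - 5) + (7 - 15*(3 + 3) + 2*(3 + 3)²))*279 = (-2 + (7 - 15*6 + 2*6²))*279 = (-2 + (7 - 90 + 2*36))*279 = (-2 + (7 - 90 + 72))*279 = (-2 - 11)*279 = -13*279 = -3627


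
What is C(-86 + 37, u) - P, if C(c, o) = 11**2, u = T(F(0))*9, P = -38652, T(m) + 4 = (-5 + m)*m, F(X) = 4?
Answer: 38773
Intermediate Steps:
T(m) = -4 + m*(-5 + m) (T(m) = -4 + (-5 + m)*m = -4 + m*(-5 + m))
u = -72 (u = (-4 + 4**2 - 5*4)*9 = (-4 + 16 - 20)*9 = -8*9 = -72)
C(c, o) = 121
C(-86 + 37, u) - P = 121 - 1*(-38652) = 121 + 38652 = 38773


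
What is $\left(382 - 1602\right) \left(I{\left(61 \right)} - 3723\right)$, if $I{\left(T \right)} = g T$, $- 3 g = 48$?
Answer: $5732780$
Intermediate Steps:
$g = -16$ ($g = \left(- \frac{1}{3}\right) 48 = -16$)
$I{\left(T \right)} = - 16 T$
$\left(382 - 1602\right) \left(I{\left(61 \right)} - 3723\right) = \left(382 - 1602\right) \left(\left(-16\right) 61 - 3723\right) = - 1220 \left(-976 - 3723\right) = \left(-1220\right) \left(-4699\right) = 5732780$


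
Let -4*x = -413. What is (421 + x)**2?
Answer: 4397409/16 ≈ 2.7484e+5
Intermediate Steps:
x = 413/4 (x = -1/4*(-413) = 413/4 ≈ 103.25)
(421 + x)**2 = (421 + 413/4)**2 = (2097/4)**2 = 4397409/16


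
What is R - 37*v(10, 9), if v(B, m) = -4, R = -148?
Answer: 0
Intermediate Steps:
R - 37*v(10, 9) = -148 - 37*(-4) = -148 + 148 = 0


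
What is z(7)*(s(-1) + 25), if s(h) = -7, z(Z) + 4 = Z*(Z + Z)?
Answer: 1692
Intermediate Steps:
z(Z) = -4 + 2*Z² (z(Z) = -4 + Z*(Z + Z) = -4 + Z*(2*Z) = -4 + 2*Z²)
z(7)*(s(-1) + 25) = (-4 + 2*7²)*(-7 + 25) = (-4 + 2*49)*18 = (-4 + 98)*18 = 94*18 = 1692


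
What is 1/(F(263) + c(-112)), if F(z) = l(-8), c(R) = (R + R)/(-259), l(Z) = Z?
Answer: -37/264 ≈ -0.14015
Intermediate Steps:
c(R) = -2*R/259 (c(R) = (2*R)*(-1/259) = -2*R/259)
F(z) = -8
1/(F(263) + c(-112)) = 1/(-8 - 2/259*(-112)) = 1/(-8 + 32/37) = 1/(-264/37) = -37/264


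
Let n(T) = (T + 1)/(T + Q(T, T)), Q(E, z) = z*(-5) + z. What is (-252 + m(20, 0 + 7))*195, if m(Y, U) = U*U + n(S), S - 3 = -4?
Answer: -39585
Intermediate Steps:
S = -1 (S = 3 - 4 = -1)
Q(E, z) = -4*z (Q(E, z) = -5*z + z = -4*z)
n(T) = -(1 + T)/(3*T) (n(T) = (T + 1)/(T - 4*T) = (1 + T)/((-3*T)) = (1 + T)*(-1/(3*T)) = -(1 + T)/(3*T))
m(Y, U) = U² (m(Y, U) = U*U + (⅓)*(-1 - 1*(-1))/(-1) = U² + (⅓)*(-1)*(-1 + 1) = U² + (⅓)*(-1)*0 = U² + 0 = U²)
(-252 + m(20, 0 + 7))*195 = (-252 + (0 + 7)²)*195 = (-252 + 7²)*195 = (-252 + 49)*195 = -203*195 = -39585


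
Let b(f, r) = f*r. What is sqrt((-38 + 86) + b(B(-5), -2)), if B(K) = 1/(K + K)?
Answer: sqrt(1205)/5 ≈ 6.9426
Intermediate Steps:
B(K) = 1/(2*K)
sqrt((-38 + 86) + b(B(-5), -2)) = sqrt((-38 + 86) + ((1/2)/(-5))*(-2)) = sqrt(48 + ((1/2)*(-1/5))*(-2)) = sqrt(48 - 1/10*(-2)) = sqrt(48 + 1/5) = sqrt(241/5) = sqrt(1205)/5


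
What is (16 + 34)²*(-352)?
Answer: -880000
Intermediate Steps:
(16 + 34)²*(-352) = 50²*(-352) = 2500*(-352) = -880000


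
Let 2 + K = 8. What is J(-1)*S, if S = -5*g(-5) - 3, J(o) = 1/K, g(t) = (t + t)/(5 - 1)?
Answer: 19/12 ≈ 1.5833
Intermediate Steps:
g(t) = t/2 (g(t) = (2*t)/4 = (2*t)*(1/4) = t/2)
K = 6 (K = -2 + 8 = 6)
J(o) = 1/6
S = 19/2 (S = -5*(-5)/2 - 3 = -5*(-5/2) - 3 = 25/2 - 3 = 19/2 ≈ 9.5000)
J(-1)*S = (1/6)*(19/2) = 19/12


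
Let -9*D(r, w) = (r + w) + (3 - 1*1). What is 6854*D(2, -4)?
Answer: 0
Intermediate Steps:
D(r, w) = -2/9 - r/9 - w/9 (D(r, w) = -((r + w) + (3 - 1*1))/9 = -((r + w) + (3 - 1))/9 = -((r + w) + 2)/9 = -(2 + r + w)/9 = -2/9 - r/9 - w/9)
6854*D(2, -4) = 6854*(-2/9 - 1/9*2 - 1/9*(-4)) = 6854*(-2/9 - 2/9 + 4/9) = 6854*0 = 0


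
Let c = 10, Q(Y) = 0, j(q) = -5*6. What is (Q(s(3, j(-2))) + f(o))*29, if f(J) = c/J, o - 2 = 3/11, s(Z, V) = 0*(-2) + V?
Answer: 638/5 ≈ 127.60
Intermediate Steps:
j(q) = -30
s(Z, V) = V (s(Z, V) = 0 + V = V)
o = 25/11 (o = 2 + 3/11 = 25/11 ≈ 2.2727)
f(J) = 10/J
(Q(s(3, j(-2))) + f(o))*29 = (0 + 10/(25/11))*29 = (0 + 10*(11/25))*29 = (0 + 22/5)*29 = (22/5)*29 = 638/5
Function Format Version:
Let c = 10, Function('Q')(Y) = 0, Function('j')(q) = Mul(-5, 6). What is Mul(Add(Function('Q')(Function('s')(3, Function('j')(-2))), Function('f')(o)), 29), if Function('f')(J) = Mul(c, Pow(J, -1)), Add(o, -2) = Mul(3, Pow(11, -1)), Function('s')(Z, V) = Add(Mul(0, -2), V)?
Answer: Rational(638, 5) ≈ 127.60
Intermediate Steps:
Function('j')(q) = -30
Function('s')(Z, V) = V (Function('s')(Z, V) = Add(0, V) = V)
o = Rational(25, 11) (o = Add(2, Mul(3, Pow(11, -1))) = Add(2, Mul(3, Rational(1, 11))) = Add(2, Rational(3, 11)) = Rational(25, 11) ≈ 2.2727)
Function('f')(J) = Mul(10, Pow(J, -1))
Mul(Add(Function('Q')(Function('s')(3, Function('j')(-2))), Function('f')(o)), 29) = Mul(Add(0, Mul(10, Pow(Rational(25, 11), -1))), 29) = Mul(Add(0, Mul(10, Rational(11, 25))), 29) = Mul(Add(0, Rational(22, 5)), 29) = Mul(Rational(22, 5), 29) = Rational(638, 5)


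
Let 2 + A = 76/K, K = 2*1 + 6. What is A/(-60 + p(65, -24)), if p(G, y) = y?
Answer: -5/56 ≈ -0.089286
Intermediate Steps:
K = 8 (K = 2 + 6 = 8)
A = 15/2 (A = -2 + 76/8 = -2 + 76*(1/8) = -2 + 19/2 = 15/2 ≈ 7.5000)
A/(-60 + p(65, -24)) = 15/(2*(-60 - 24)) = (15/2)/(-84) = (15/2)*(-1/84) = -5/56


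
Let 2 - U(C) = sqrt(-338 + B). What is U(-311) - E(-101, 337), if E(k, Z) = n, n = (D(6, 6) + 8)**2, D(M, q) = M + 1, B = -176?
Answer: -223 - I*sqrt(514) ≈ -223.0 - 22.672*I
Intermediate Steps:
D(M, q) = 1 + M
n = 225 (n = ((1 + 6) + 8)**2 = (7 + 8)**2 = 15**2 = 225)
E(k, Z) = 225
U(C) = 2 - I*sqrt(514) (U(C) = 2 - sqrt(-338 - 176) = 2 - sqrt(-514) = 2 - I*sqrt(514))
U(-311) - E(-101, 337) = (2 - I*sqrt(514)) - 1*225 = (2 - I*sqrt(514)) - 225 = -223 - I*sqrt(514)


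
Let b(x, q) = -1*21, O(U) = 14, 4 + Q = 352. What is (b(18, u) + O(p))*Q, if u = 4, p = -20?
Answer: -2436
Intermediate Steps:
Q = 348 (Q = -4 + 352 = 348)
b(x, q) = -21
(b(18, u) + O(p))*Q = (-21 + 14)*348 = -7*348 = -2436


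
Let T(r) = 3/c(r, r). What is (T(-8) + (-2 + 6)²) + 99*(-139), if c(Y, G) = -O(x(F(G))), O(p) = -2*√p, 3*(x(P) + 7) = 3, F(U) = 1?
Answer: -13745 - I*√6/4 ≈ -13745.0 - 0.61237*I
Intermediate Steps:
x(P) = -6 (x(P) = -7 + (⅓)*3 = -7 + 1 = -6)
c(Y, G) = 2*I*√6 (c(Y, G) = -(-2)*√(-6) = -(-2)*I*√6 = 2*I*√6)
T(r) = -I*√6/4 (T(r) = 3/((2*I*√6)) = 3*(-I*√6/12) = -I*√6/4)
(T(-8) + (-2 + 6)²) + 99*(-139) = (-I*√6/4 + (-2 + 6)²) + 99*(-139) = (-I*√6/4 + 4²) - 13761 = (-I*√6/4 + 16) - 13761 = (16 - I*√6/4) - 13761 = -13745 - I*√6/4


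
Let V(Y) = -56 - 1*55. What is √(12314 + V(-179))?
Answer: √12203 ≈ 110.47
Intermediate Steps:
V(Y) = -111 (V(Y) = -56 - 55 = -111)
√(12314 + V(-179)) = √(12314 - 111) = √12203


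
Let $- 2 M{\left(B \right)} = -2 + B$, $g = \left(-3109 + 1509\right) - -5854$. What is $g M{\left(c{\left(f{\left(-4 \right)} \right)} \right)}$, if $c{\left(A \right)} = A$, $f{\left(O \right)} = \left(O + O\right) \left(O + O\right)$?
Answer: $-131874$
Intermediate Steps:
$g = 4254$ ($g = -1600 + 5854 = 4254$)
$f{\left(O \right)} = 4 O^{2}$ ($f{\left(O \right)} = 2 O 2 O = 4 O^{2}$)
$M{\left(B \right)} = 1 - \frac{B}{2}$ ($M{\left(B \right)} = - \frac{-2 + B}{2} = 1 - \frac{B}{2}$)
$g M{\left(c{\left(f{\left(-4 \right)} \right)} \right)} = 4254 \left(1 - \frac{4 \left(-4\right)^{2}}{2}\right) = 4254 \left(1 - \frac{4 \cdot 16}{2}\right) = 4254 \left(1 - 32\right) = 4254 \left(-31\right) = -131874$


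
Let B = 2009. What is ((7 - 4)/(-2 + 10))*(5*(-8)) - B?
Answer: -2024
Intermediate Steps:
((7 - 4)/(-2 + 10))*(5*(-8)) - B = ((7 - 4)/(-2 + 10))*(5*(-8)) - 1*2009 = (3/8)*(-40) - 2009 = -15 - 2009 = -2024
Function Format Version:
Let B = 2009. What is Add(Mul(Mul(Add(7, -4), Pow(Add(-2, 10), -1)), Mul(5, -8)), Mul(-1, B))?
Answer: -2024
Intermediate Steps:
Add(Mul(Mul(Add(7, -4), Pow(Add(-2, 10), -1)), Mul(5, -8)), Mul(-1, B)) = Add(Mul(Mul(Add(7, -4), Pow(Add(-2, 10), -1)), Mul(5, -8)), Mul(-1, 2009)) = Add(Mul(Mul(3, Pow(8, -1)), -40), -2009) = Add(Mul(Mul(3, Rational(1, 8)), -40), -2009) = Add(Mul(Rational(3, 8), -40), -2009) = Add(-15, -2009) = -2024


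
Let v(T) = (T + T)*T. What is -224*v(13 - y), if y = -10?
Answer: -236992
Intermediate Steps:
v(T) = 2*T**2 (v(T) = (2*T)*T = 2*T**2)
-224*v(13 - y) = -448*(13 - 1*(-10))**2 = -448*(13 + 10)**2 = -448*23**2 = -448*529 = -224*1058 = -236992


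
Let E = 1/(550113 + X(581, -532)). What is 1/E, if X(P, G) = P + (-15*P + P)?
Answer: 542560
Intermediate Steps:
X(P, G) = -13*P (X(P, G) = P - 14*P = -13*P)
E = 1/542560 (E = 1/(550113 - 13*581) = 1/(550113 - 7553) = 1/542560 ≈ 1.8431e-6)
1/E = 1/(1/542560) = 542560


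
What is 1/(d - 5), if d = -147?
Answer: -1/152 ≈ -0.0065789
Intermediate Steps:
1/(d - 5) = 1/(-147 - 5) = 1/(-152) = -1/152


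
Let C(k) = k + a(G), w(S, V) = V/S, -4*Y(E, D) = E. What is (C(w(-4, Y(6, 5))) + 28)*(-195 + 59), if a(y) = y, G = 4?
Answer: -4403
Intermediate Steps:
Y(E, D) = -E/4
C(k) = 4 + k (C(k) = k + 4 = 4 + k)
(C(w(-4, Y(6, 5))) + 28)*(-195 + 59) = ((4 - 1/4*6/(-4)) + 28)*(-195 + 59) = ((4 - 3/2*(-1/4)) + 28)*(-136) = ((4 + 3/8) + 28)*(-136) = (35/8 + 28)*(-136) = (259/8)*(-136) = -4403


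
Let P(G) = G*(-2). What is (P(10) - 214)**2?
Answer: 54756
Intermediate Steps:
P(G) = -2*G
(P(10) - 214)**2 = (-2*10 - 214)**2 = (-20 - 214)**2 = (-234)**2 = 54756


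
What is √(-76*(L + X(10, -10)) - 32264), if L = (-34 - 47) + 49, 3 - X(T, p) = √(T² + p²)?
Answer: 2*√(-7515 + 190*√2) ≈ 170.25*I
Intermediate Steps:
X(T, p) = 3 - √(T² + p²)
L = -32 (L = -81 + 49 = -32)
√(-76*(L + X(10, -10)) - 32264) = √(-76*(-32 + (3 - √(10² + (-10)²))) - 32264) = √(-76*(-32 + (3 - √(100 + 100))) - 32264) = √(-76*(-32 + (3 - √200)) - 32264) = √(-76*(-32 + (3 - 10*√2)) - 32264) = √(-76*(-29 - 10*√2) - 32264) = √((2204 + 760*√2) - 32264) = √(-30060 + 760*√2)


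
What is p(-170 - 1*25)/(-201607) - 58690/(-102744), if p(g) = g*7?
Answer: 855182885/1479564972 ≈ 0.57800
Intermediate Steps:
p(g) = 7*g
p(-170 - 1*25)/(-201607) - 58690/(-102744) = (7*(-170 - 1*25))/(-201607) - 58690/(-102744) = (7*(-170 - 25))*(-1/201607) - 58690*(-1/102744) = (7*(-195))*(-1/201607) + 29345/51372 = -1365*(-1/201607) + 29345/51372 = 195/28801 + 29345/51372 = 855182885/1479564972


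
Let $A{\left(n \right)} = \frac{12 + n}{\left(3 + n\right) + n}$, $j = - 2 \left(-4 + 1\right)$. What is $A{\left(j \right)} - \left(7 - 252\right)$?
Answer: $\frac{1231}{5} \approx 246.2$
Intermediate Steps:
$j = 6$ ($j = \left(-2\right) \left(-3\right) = 6$)
$A{\left(n \right)} = \frac{12 + n}{3 + 2 n}$
$A{\left(j \right)} - \left(7 - 252\right) = \frac{12 + 6}{3 + 2 \cdot 6} - \left(7 - 252\right) = \frac{1}{3 + 12} \cdot 18 - \left(7 - 252\right) = \frac{1}{15} \cdot 18 - -245 = \frac{1}{15} \cdot 18 + 245 = \frac{6}{5} + 245 = \frac{1231}{5}$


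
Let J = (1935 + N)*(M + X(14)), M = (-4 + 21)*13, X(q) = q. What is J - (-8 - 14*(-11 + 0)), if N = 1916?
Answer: 904839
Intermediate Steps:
M = 221 (M = 17*13 = 221)
J = 904985 (J = (1935 + 1916)*(221 + 14) = 3851*235 = 904985)
J - (-8 - 14*(-11 + 0)) = 904985 - (-8 - 14*(-11 + 0)) = 904985 - (-8 - 14*(-11)) = 904985 - (-8 + 154) = 904985 - 1*146 = 904985 - 146 = 904839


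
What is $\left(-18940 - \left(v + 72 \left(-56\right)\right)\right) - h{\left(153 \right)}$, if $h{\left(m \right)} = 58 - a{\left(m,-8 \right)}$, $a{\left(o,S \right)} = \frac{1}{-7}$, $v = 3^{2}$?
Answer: $- \frac{104826}{7} \approx -14975.0$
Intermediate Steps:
$v = 9$
$a{\left(o,S \right)} = - \frac{1}{7}$
$h{\left(m \right)} = \frac{407}{7}$ ($h{\left(m \right)} = 58 - - \frac{1}{7} = 58 + \frac{1}{7} = \frac{407}{7}$)
$\left(-18940 - \left(v + 72 \left(-56\right)\right)\right) - h{\left(153 \right)} = \left(-18940 - \left(9 + 72 \left(-56\right)\right)\right) - \frac{407}{7} = \left(-18940 - \left(9 - 4032\right)\right) - \frac{407}{7} = \left(-18940 - -4023\right) - \frac{407}{7} = \left(-18940 + 4023\right) - \frac{407}{7} = -14917 - \frac{407}{7} = - \frac{104826}{7}$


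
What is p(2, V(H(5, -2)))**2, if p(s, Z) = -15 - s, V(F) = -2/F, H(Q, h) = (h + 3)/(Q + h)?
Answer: 289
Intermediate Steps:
H(Q, h) = (3 + h)/(Q + h)
p(2, V(H(5, -2)))**2 = (-15 - 1*2)**2 = (-15 - 2)**2 = (-17)**2 = 289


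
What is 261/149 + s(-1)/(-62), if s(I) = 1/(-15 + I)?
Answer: 259061/147808 ≈ 1.7527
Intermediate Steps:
261/149 + s(-1)/(-62) = 261/149 + 1/(-15 - 1*(-62)) = 261*(1/149) - 1/62/(-16) = 261/149 - 1/16*(-1/62) = 261/149 + 1/992 = 259061/147808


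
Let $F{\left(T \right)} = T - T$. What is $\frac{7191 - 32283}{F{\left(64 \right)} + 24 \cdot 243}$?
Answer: $- \frac{697}{162} \approx -4.3025$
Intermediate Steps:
$F{\left(T \right)} = 0$
$\frac{7191 - 32283}{F{\left(64 \right)} + 24 \cdot 243} = \frac{7191 - 32283}{0 + 24 \cdot 243} = - \frac{25092}{0 + 5832} = - \frac{25092}{5832} = \left(-25092\right) \frac{1}{5832} = - \frac{697}{162}$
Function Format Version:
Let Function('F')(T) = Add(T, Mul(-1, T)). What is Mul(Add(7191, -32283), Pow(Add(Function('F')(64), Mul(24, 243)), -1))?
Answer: Rational(-697, 162) ≈ -4.3025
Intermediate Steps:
Function('F')(T) = 0
Mul(Add(7191, -32283), Pow(Add(Function('F')(64), Mul(24, 243)), -1)) = Mul(Add(7191, -32283), Pow(Add(0, Mul(24, 243)), -1)) = Mul(-25092, Pow(Add(0, 5832), -1)) = Mul(-25092, Pow(5832, -1)) = Mul(-25092, Rational(1, 5832)) = Rational(-697, 162)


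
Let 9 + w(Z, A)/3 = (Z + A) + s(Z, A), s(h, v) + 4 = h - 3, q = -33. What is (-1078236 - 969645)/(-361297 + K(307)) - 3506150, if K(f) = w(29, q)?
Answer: -1266664762619/361270 ≈ -3.5061e+6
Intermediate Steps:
s(h, v) = -7 + h (s(h, v) = -4 + (h - 3) = -4 + (-3 + h) = -7 + h)
w(Z, A) = -48 + 3*A + 6*Z (w(Z, A) = -27 + 3*((Z + A) + (-7 + Z)) = -27 + 3*((A + Z) + (-7 + Z)) = -27 + 3*(-7 + A + 2*Z) = -27 + (-21 + 3*A + 6*Z) = -48 + 3*A + 6*Z)
K(f) = 27 (K(f) = -48 + 3*(-33) + 6*29 = -48 - 99 + 174 = 27)
(-1078236 - 969645)/(-361297 + K(307)) - 3506150 = (-1078236 - 969645)/(-361297 + 27) - 3506150 = -2047881/(-361270) - 3506150 = -2047881*(-1/361270) - 3506150 = 2047881/361270 - 3506150 = -1266664762619/361270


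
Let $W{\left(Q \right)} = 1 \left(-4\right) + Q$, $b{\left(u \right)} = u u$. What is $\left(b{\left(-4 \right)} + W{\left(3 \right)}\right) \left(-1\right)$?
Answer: $-15$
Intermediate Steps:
$b{\left(u \right)} = u^{2}$
$W{\left(Q \right)} = -4 + Q$
$\left(b{\left(-4 \right)} + W{\left(3 \right)}\right) \left(-1\right) = \left(\left(-4\right)^{2} + \left(-4 + 3\right)\right) \left(-1\right) = \left(16 - 1\right) \left(-1\right) = 15 \left(-1\right) = -15$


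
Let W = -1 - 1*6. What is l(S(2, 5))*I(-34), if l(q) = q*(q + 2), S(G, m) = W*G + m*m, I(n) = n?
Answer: -4862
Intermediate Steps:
W = -7 (W = -1 - 6 = -7)
S(G, m) = m**2 - 7*G (S(G, m) = -7*G + m*m = -7*G + m**2 = m**2 - 7*G)
l(q) = q*(2 + q)
l(S(2, 5))*I(-34) = ((5**2 - 7*2)*(2 + (5**2 - 7*2)))*(-34) = ((25 - 14)*(2 + (25 - 14)))*(-34) = (11*(2 + 11))*(-34) = (11*13)*(-34) = 143*(-34) = -4862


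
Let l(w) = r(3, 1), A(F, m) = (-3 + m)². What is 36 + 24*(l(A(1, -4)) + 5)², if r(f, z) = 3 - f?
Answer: 636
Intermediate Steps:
l(w) = 0 (l(w) = 3 - 1*3 = 3 - 3 = 0)
36 + 24*(l(A(1, -4)) + 5)² = 36 + 24*(0 + 5)² = 36 + 24*5² = 36 + 24*25 = 36 + 600 = 636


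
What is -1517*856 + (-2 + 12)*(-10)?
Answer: -1298652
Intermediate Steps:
-1517*856 + (-2 + 12)*(-10) = -1298552 + 10*(-10) = -1298552 - 100 = -1298652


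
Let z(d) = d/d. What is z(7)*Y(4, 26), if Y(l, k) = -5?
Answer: -5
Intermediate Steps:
z(d) = 1
z(7)*Y(4, 26) = 1*(-5) = -5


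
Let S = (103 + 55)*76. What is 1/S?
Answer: 1/12008 ≈ 8.3278e-5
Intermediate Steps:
S = 12008 (S = 158*76 = 12008)
1/S = 1/12008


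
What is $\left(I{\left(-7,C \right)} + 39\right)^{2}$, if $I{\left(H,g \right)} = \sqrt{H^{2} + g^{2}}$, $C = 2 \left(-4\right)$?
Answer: $\left(39 + \sqrt{113}\right)^{2} \approx 2463.2$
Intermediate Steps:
$C = -8$
$\left(I{\left(-7,C \right)} + 39\right)^{2} = \left(\sqrt{\left(-7\right)^{2} + \left(-8\right)^{2}} + 39\right)^{2} = \left(\sqrt{49 + 64} + 39\right)^{2} = \left(\sqrt{113} + 39\right)^{2} = \left(39 + \sqrt{113}\right)^{2}$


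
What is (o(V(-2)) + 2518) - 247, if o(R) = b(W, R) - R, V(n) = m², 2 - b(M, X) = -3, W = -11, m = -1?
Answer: 2275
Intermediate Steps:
b(M, X) = 5 (b(M, X) = 2 - 1*(-3) = 2 + 3 = 5)
V(n) = 1 (V(n) = (-1)² = 1)
o(R) = 5 - R
(o(V(-2)) + 2518) - 247 = ((5 - 1*1) + 2518) - 247 = ((5 - 1) + 2518) - 247 = (4 + 2518) - 247 = 2522 - 247 = 2275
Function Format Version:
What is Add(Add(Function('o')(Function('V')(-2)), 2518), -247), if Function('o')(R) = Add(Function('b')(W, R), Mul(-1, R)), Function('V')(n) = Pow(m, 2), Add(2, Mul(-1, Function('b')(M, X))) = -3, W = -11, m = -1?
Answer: 2275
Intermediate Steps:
Function('b')(M, X) = 5 (Function('b')(M, X) = Add(2, Mul(-1, -3)) = Add(2, 3) = 5)
Function('V')(n) = 1 (Function('V')(n) = Pow(-1, 2) = 1)
Function('o')(R) = Add(5, Mul(-1, R))
Add(Add(Function('o')(Function('V')(-2)), 2518), -247) = Add(Add(Add(5, Mul(-1, 1)), 2518), -247) = Add(Add(Add(5, -1), 2518), -247) = Add(Add(4, 2518), -247) = Add(2522, -247) = 2275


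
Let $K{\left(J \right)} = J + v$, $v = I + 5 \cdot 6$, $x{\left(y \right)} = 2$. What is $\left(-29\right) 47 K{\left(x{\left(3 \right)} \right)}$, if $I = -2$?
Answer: $-40890$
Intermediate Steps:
$v = 28$ ($v = -2 + 5 \cdot 6 = -2 + 30 = 28$)
$K{\left(J \right)} = 28 + J$ ($K{\left(J \right)} = J + 28 = 28 + J$)
$\left(-29\right) 47 K{\left(x{\left(3 \right)} \right)} = \left(-29\right) 47 \left(28 + 2\right) = \left(-1363\right) 30 = -40890$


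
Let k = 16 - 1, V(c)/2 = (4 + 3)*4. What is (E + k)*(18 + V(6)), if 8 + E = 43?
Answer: 3700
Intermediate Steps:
E = 35 (E = -8 + 43 = 35)
V(c) = 56 (V(c) = 2*((4 + 3)*4) = 2*(7*4) = 2*28 = 56)
k = 15
(E + k)*(18 + V(6)) = (35 + 15)*(18 + 56) = 50*74 = 3700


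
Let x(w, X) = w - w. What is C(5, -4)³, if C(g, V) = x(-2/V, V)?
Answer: 0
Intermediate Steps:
x(w, X) = 0
C(g, V) = 0
C(5, -4)³ = 0³ = 0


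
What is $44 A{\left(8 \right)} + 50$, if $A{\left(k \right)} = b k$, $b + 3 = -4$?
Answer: $-2414$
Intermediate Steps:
$b = -7$ ($b = -3 - 4 = -7$)
$A{\left(k \right)} = - 7 k$
$44 A{\left(8 \right)} + 50 = 44 \left(\left(-7\right) 8\right) + 50 = 44 \left(-56\right) + 50 = -2464 + 50 = -2414$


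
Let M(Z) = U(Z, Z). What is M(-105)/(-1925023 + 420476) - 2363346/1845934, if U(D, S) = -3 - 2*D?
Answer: -1778073621300/1388647230949 ≈ -1.2804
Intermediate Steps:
M(Z) = -3 - 2*Z
M(-105)/(-1925023 + 420476) - 2363346/1845934 = (-3 - 2*(-105))/(-1925023 + 420476) - 2363346/1845934 = (-3 + 210)/(-1504547) - 2363346*1/1845934 = 207*(-1/1504547) - 1181673/922967 = -207/1504547 - 1181673/922967 = -1778073621300/1388647230949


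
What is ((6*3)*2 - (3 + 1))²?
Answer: 1024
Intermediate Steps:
((6*3)*2 - (3 + 1))² = (18*2 - 1*4)² = (36 - 4)² = 32² = 1024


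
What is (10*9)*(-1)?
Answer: -90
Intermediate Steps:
(10*9)*(-1) = 90*(-1) = -90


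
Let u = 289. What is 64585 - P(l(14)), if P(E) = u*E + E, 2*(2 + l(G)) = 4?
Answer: 64585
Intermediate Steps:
l(G) = 0 (l(G) = -2 + (½)*4 = -2 + 2 = 0)
P(E) = 290*E (P(E) = 289*E + E = 290*E)
64585 - P(l(14)) = 64585 - 290*0 = 64585 - 1*0 = 64585 + 0 = 64585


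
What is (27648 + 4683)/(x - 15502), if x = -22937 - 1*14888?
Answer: -32331/53327 ≈ -0.60628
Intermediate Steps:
x = -37825 (x = -22937 - 14888 = -37825)
(27648 + 4683)/(x - 15502) = (27648 + 4683)/(-37825 - 15502) = 32331/(-53327) = 32331*(-1/53327) = -32331/53327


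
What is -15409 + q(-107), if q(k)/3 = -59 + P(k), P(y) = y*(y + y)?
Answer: 53108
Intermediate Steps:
P(y) = 2*y² (P(y) = y*(2*y) = 2*y²)
q(k) = -177 + 6*k² (q(k) = 3*(-59 + 2*k²) = -177 + 6*k²)
-15409 + q(-107) = -15409 + (-177 + 6*(-107)²) = -15409 + (-177 + 6*11449) = -15409 + (-177 + 68694) = -15409 + 68517 = 53108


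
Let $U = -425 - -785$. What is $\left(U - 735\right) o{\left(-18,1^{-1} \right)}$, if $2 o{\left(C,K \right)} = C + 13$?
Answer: $\frac{1875}{2} \approx 937.5$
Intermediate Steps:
$o{\left(C,K \right)} = \frac{13}{2} + \frac{C}{2}$ ($o{\left(C,K \right)} = \frac{C + 13}{2} = \frac{13 + C}{2} = \frac{13}{2} + \frac{C}{2}$)
$U = 360$ ($U = -425 + 785 = 360$)
$\left(U - 735\right) o{\left(-18,1^{-1} \right)} = \left(360 - 735\right) \left(\frac{13}{2} + \frac{1}{2} \left(-18\right)\right) = - 375 \left(\frac{13}{2} - 9\right) = \left(-375\right) \left(- \frac{5}{2}\right) = \frac{1875}{2}$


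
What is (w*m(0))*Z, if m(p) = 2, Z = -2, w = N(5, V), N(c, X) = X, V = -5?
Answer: 20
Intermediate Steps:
w = -5
(w*m(0))*Z = -5*2*(-2) = -10*(-2) = 20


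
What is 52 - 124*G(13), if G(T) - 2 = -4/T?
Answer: -2052/13 ≈ -157.85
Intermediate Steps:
G(T) = 2 - 4/T
52 - 124*G(13) = 52 - 124*(2 - 4/13) = 52 - 124*22/13 = 52 - 2728/13 = -2052/13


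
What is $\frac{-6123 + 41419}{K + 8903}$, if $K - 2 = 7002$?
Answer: $\frac{35296}{15907} \approx 2.2189$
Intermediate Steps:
$K = 7004$ ($K = 2 + 7002 = 7004$)
$\frac{-6123 + 41419}{K + 8903} = \frac{-6123 + 41419}{7004 + 8903} = \frac{35296}{15907}$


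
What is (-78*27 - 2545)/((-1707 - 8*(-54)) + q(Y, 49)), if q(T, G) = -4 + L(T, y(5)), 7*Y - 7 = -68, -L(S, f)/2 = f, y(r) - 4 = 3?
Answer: 4651/1293 ≈ 3.5971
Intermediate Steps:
y(r) = 7 (y(r) = 4 + 3 = 7)
L(S, f) = -2*f
Y = -61/7 (Y = 1 + (⅐)*(-68) = 1 - 68/7 = -61/7 ≈ -8.7143)
q(T, G) = -18 (q(T, G) = -4 - 2*7 = -4 - 14 = -18)
(-78*27 - 2545)/((-1707 - 8*(-54)) + q(Y, 49)) = (-78*27 - 2545)/((-1707 - 8*(-54)) - 18) = (-2106 - 2545)/((-1707 + 432) - 18) = -4651/(-1275 - 18) = -4651/(-1293) = -4651*(-1/1293) = 4651/1293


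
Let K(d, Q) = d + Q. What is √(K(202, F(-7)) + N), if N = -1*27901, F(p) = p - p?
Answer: I*√27699 ≈ 166.43*I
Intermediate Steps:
F(p) = 0
K(d, Q) = Q + d
N = -27901
√(K(202, F(-7)) + N) = √((0 + 202) - 27901) = √(202 - 27901) = √(-27699) = I*√27699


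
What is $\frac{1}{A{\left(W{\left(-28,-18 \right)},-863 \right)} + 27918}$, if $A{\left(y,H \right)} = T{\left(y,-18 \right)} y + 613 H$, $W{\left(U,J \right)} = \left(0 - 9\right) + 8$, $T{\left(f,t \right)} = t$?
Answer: $- \frac{1}{501083} \approx -1.9957 \cdot 10^{-6}$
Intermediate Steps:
$W{\left(U,J \right)} = -1$ ($W{\left(U,J \right)} = -9 + 8 = -1$)
$A{\left(y,H \right)} = - 18 y + 613 H$
$\frac{1}{A{\left(W{\left(-28,-18 \right)},-863 \right)} + 27918} = \frac{1}{\left(\left(-18\right) \left(-1\right) + 613 \left(-863\right)\right) + 27918} = \frac{1}{\left(18 - 529019\right) + 27918} = \frac{1}{-529001 + 27918} = \frac{1}{-501083} = - \frac{1}{501083}$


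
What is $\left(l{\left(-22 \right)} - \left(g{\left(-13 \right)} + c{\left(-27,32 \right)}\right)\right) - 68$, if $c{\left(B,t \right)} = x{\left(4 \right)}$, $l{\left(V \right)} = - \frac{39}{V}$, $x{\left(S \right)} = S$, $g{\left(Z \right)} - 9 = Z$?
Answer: $- \frac{1457}{22} \approx -66.227$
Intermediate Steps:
$g{\left(Z \right)} = 9 + Z$
$c{\left(B,t \right)} = 4$
$\left(l{\left(-22 \right)} - \left(g{\left(-13 \right)} + c{\left(-27,32 \right)}\right)\right) - 68 = \left(- \frac{39}{-22} - \left(\left(9 - 13\right) + 4\right)\right) - 68 = \left(\left(-39\right) \left(- \frac{1}{22}\right) - \left(-4 + 4\right)\right) - 68 = \left(\frac{39}{22} - 0\right) - 68 = \left(\frac{39}{22} + 0\right) - 68 = \frac{39}{22} - 68 = - \frac{1457}{22}$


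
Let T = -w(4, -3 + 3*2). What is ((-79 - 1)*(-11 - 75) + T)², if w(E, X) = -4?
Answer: 47389456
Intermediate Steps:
T = 4 (T = -1*(-4) = 4)
((-79 - 1)*(-11 - 75) + T)² = ((-79 - 1)*(-11 - 75) + 4)² = (-80*(-86) + 4)² = (6880 + 4)² = 6884² = 47389456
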